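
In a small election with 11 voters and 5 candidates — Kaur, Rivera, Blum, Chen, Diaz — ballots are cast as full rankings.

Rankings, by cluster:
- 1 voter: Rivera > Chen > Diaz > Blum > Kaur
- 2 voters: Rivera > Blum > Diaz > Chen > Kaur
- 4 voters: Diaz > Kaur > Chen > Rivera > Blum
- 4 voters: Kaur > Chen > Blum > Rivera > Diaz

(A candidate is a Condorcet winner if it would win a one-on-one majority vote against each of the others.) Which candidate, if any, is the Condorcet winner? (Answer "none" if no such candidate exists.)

none

Head-to-head results (11 voters):
Kaur vs Rivera: 4+4 = 8 for Kaur, 3 for Rivera — Kaur by 8–3.
Kaur vs Blum: Kaur wins 8–3.
Kaur vs Chen: 8 to 3, Kaur.
Kaur–Diaz: Diaz 7–4.
Rivera vs Blum: Rivera is ranked higher on 1+2+4 = 7 ballots, Blum on 4. Rivera wins 7–4.
Rivera vs Chen: Chen, 8–3.
Rivera vs Diaz: 7 to 4, Rivera.
Blum vs Chen: Chen, 9–2.
Blum–Diaz: Blum 6–5.
Chen vs Diaz: 1+4 = 5 for Chen, 6 for Diaz — Diaz by 6–5.
No candidate is unbeaten: Kaur loses to Diaz; Rivera loses to Kaur; Blum loses to Kaur; Chen loses to Kaur; Diaz loses to Rivera. In particular Kaur > Rivera > Diaz > Kaur is a majority cycle — no Condorcet winner exists.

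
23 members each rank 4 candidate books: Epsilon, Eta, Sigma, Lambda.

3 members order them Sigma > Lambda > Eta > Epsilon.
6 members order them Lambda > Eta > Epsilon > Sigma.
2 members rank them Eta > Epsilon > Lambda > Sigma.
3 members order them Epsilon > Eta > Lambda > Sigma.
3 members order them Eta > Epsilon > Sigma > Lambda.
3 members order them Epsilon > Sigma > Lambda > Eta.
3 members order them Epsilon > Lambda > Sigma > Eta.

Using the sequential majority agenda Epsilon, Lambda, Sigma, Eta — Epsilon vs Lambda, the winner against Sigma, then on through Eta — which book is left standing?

Round 1: Epsilon vs Lambda — 14–9, Epsilon advances.
Round 2: Epsilon vs Sigma — 20–3, Epsilon advances.
Round 3: Epsilon vs Eta — 9–14, Eta advances.
The agenda winner is Eta.

Eta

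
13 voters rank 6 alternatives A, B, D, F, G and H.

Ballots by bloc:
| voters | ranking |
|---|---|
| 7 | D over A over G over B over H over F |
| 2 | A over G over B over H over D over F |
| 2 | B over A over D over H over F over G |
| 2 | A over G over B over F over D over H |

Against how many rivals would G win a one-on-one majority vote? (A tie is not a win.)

3

G against each rival (13 voters):
G–A: A 13–0.
G vs B: G, 11–2.
G vs D: G is ranked higher on 2+2 = 4 ballots, D on 9. D wins 9–4.
G vs F: G, 11–2.
G vs H: 7+2+2 = 11 for G, 2 for H — G by 11–2.
G beats B, F, H; loses to A, D — 3 pairwise wins.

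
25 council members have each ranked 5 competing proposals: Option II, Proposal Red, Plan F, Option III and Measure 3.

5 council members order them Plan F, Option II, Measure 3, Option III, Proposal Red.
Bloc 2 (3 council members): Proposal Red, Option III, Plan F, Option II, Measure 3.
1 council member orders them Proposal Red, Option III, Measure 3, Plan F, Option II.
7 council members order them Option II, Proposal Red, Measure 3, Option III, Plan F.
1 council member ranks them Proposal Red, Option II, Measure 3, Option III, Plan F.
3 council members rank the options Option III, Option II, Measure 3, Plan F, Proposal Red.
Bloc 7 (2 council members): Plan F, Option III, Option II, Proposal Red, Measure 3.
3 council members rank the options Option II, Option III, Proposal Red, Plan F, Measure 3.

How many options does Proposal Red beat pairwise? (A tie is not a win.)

Proposal Red against each rival (25 council members):
Proposal Red vs Option II: Option II wins 20–5.
Proposal Red vs Plan F: 3+1+7+1+3 = 15 for Proposal Red, 10 for Plan F — Proposal Red by 15–10.
Proposal Red vs Option III: 3+1+7+1 = 12 for Proposal Red, 13 for Option III — Option III by 13–12.
Proposal Red vs Measure 3: Proposal Red preferred on 3+1+7+1+2+3 = 17 ballots; Proposal Red wins 17–8.
Proposal Red beats Plan F, Measure 3; loses to Option II, Option III — 2 pairwise wins.

2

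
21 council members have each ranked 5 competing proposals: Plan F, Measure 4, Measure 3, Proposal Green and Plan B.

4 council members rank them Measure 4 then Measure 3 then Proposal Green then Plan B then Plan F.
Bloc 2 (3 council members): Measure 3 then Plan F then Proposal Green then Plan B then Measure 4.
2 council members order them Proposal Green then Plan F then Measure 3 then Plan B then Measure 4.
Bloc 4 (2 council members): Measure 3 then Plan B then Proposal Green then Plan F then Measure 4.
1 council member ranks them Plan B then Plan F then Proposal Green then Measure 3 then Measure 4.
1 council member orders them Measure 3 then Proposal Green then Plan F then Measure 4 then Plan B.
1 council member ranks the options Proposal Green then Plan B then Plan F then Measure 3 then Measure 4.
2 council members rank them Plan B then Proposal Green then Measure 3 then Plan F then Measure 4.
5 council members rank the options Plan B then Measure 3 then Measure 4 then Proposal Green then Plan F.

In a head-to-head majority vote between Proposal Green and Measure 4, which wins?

Ballots ranking Proposal Green above Measure 4: 3 + 2 + 2 + 1 + 1 + 1 + 2 = 12.
Ballots ranking Measure 4 above Proposal Green: 21 − 12 = 9.
Proposal Green wins the head-to-head 12–9.

Proposal Green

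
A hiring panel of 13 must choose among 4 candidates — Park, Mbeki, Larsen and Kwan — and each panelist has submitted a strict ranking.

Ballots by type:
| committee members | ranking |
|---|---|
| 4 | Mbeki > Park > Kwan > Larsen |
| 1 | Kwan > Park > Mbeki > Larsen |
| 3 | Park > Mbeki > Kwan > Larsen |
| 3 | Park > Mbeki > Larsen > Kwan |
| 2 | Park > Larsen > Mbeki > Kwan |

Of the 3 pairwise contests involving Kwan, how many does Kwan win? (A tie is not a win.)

1

Kwan against each rival (13 committee members):
Kwan vs Park: Kwan is ranked higher on 1 ballot, Park on 12. Park wins 12–1.
Kwan vs Mbeki: Mbeki, 12–1.
Kwan vs Larsen: Kwan preferred on 4+1+3 = 8 ballots; Kwan wins 8–5.
Kwan beats Larsen; loses to Park, Mbeki — 1 pairwise win.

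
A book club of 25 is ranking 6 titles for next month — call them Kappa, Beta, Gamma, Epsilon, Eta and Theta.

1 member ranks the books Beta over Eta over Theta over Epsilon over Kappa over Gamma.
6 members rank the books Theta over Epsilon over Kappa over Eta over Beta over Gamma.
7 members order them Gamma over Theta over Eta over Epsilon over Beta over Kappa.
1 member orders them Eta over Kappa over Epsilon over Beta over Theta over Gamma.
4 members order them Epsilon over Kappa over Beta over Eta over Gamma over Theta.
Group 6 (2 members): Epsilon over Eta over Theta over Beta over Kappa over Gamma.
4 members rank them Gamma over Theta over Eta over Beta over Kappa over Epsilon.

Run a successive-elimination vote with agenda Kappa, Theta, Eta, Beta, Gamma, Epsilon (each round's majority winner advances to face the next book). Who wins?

Epsilon

Round 1: Kappa vs Theta — 5–20, Theta advances.
Round 2: Theta vs Eta — 17–8, Theta advances.
Round 3: Theta vs Beta — 19–6, Theta advances.
Round 4: Theta vs Gamma — 10–15, Gamma advances.
Round 5: Gamma vs Epsilon — 11–14, Epsilon advances.
The agenda winner is Epsilon.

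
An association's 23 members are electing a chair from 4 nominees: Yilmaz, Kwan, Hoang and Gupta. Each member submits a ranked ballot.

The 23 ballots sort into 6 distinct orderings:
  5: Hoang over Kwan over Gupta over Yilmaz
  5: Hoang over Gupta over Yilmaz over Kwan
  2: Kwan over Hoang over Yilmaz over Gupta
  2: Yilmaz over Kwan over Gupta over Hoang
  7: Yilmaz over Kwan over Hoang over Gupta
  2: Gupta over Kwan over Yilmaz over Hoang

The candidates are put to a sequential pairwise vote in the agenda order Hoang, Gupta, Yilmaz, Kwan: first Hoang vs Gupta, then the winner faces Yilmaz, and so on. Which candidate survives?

Kwan

Round 1: Hoang vs Gupta — 19–4, Hoang advances.
Round 2: Hoang vs Yilmaz — 12–11, Hoang advances.
Round 3: Hoang vs Kwan — 10–13, Kwan advances.
The agenda winner is Kwan.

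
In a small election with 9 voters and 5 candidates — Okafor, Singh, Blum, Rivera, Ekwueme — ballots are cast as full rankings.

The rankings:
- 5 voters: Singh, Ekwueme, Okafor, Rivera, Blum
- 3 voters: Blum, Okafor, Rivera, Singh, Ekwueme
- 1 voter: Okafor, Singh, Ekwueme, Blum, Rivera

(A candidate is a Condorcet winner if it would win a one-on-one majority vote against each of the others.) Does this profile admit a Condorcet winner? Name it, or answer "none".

Head-to-head results (9 voters):
Okafor vs Singh: Okafor preferred on 3+1 = 4 ballots; Singh wins 5–4.
Okafor vs Blum: 6 to 3, Okafor.
Okafor–Rivera: Okafor 9–0.
Okafor vs Ekwueme: 3+1 = 4 for Okafor, 5 for Ekwueme — Ekwueme by 5–4.
Singh vs Blum: Singh preferred on 5+1 = 6 ballots; Singh wins 6–3.
Singh vs Rivera: 6 to 3, Singh.
Singh vs Ekwueme: 9 to 0, Singh.
Blum vs Rivera: Blum is ranked higher on 3+1 = 4 ballots, Rivera on 5. Rivera wins 5–4.
Blum vs Ekwueme: Ekwueme, 6–3.
Rivera vs Ekwueme: Ekwueme, 6–3.
Singh wins every pairwise contest, so Singh is the Condorcet winner.

Singh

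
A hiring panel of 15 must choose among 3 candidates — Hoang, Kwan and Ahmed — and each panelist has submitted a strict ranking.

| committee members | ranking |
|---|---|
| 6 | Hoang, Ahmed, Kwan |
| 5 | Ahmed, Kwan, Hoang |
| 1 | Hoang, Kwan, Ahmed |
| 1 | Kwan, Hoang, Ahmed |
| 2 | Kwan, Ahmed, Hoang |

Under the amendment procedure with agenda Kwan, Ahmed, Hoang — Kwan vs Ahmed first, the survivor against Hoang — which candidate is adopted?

Round 1: Kwan vs Ahmed — 4–11, Ahmed advances.
Round 2: Ahmed vs Hoang — 7–8, Hoang advances.
Hoang survives the agenda.

Hoang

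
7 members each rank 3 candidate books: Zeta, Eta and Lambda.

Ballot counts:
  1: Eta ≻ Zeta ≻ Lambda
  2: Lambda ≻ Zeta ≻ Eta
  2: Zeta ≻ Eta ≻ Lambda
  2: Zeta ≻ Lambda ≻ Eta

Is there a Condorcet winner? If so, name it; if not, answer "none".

Check each pair by majority over 7 ballots:
Zeta vs Eta: Zeta preferred on 2+2+2 = 6 ballots; Zeta wins 6–1.
Zeta vs Lambda: 5 to 2, Zeta.
Eta vs Lambda: 1+2 = 3 for Eta, 4 for Lambda — Lambda by 4–3.
Zeta beats each of Eta, Lambda — Zeta is the Condorcet winner.

Zeta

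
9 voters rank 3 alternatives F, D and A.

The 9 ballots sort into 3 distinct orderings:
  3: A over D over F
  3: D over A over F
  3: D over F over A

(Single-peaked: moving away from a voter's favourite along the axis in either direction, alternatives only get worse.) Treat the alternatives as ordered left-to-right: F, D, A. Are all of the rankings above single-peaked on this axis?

yes

Axis positions: F=1, D=2, A=3.
Type 1 (peak A at position 3): ranking walks positions 3-2-1, expanding outward from the peak — single-peaked.
Type 2 (peak D at position 2): ranking walks positions 2-3-1, expanding outward from the peak — single-peaked.
Type 3 (peak D at position 2): ranking walks positions 2-1-3, expanding outward from the peak — single-peaked.
Every ranking is single-peaked on this axis.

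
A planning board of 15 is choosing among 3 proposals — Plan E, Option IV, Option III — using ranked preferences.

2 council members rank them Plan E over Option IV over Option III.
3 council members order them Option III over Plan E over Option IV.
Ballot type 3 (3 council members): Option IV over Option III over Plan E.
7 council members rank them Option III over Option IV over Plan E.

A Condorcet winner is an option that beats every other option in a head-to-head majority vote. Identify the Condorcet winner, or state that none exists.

Option III

Pairwise majorities:
Plan E–Option IV: Option IV 10–5.
Plan E vs Option III: Option III, 13–2.
Option IV vs Option III: Option III, 10–5.
Only Option III has no losses; Option III is the Condorcet winner.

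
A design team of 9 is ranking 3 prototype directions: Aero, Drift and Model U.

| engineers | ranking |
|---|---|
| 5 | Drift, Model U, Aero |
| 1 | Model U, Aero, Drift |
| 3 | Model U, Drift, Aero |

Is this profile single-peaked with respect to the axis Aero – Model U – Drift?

Axis positions: Aero=1, Model U=2, Drift=3.
Group 1 (peak Drift at position 3): ranking walks positions 3-2-1, expanding outward from the peak — single-peaked.
Group 2 (peak Model U at position 2): ranking walks positions 2-1-3, expanding outward from the peak — single-peaked.
Group 3 (peak Model U at position 2): ranking walks positions 2-3-1, expanding outward from the peak — single-peaked.
Every ranking is single-peaked on this axis.

yes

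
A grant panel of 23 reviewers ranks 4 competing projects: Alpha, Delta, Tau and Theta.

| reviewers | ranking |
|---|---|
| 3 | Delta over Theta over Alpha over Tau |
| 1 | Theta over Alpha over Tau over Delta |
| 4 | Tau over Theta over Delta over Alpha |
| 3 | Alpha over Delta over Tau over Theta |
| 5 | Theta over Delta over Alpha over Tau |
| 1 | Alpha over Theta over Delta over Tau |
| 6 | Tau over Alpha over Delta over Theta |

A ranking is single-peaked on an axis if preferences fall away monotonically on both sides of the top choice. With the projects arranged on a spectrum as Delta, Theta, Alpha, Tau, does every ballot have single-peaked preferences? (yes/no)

Axis positions: Delta=1, Theta=2, Alpha=3, Tau=4.
Group 1 (peak Delta at position 1): ranking walks positions 1-2-3-4, expanding outward from the peak — single-peaked.
Group 2 (peak Theta at position 2): ranking walks positions 2-3-4-1, expanding outward from the peak — single-peaked.
Group 3: ranking walks positions 4-2-1-3; Theta is ranked above Alpha even though Alpha lies between Theta and the peak Tau on the axis — preferences dip and rise again. Not single-peaked.
Group 4: ranking walks positions 3-1-4-2; Delta is ranked above Theta even though Theta lies between Delta and the peak Alpha on the axis — preferences dip and rise again. Not single-peaked.
Group 5 (peak Theta at position 2): ranking walks positions 2-1-3-4, expanding outward from the peak — single-peaked.
Group 6 (peak Alpha at position 3): ranking walks positions 3-2-1-4, expanding outward from the peak — single-peaked.
Group 7: ranking walks positions 4-3-1-2; Delta is ranked above Theta even though Theta lies between Delta and the peak Tau on the axis — preferences dip and rise again. Not single-peaked.
Group 3 violates single-peakedness, so the profile is not single-peaked on this axis.

no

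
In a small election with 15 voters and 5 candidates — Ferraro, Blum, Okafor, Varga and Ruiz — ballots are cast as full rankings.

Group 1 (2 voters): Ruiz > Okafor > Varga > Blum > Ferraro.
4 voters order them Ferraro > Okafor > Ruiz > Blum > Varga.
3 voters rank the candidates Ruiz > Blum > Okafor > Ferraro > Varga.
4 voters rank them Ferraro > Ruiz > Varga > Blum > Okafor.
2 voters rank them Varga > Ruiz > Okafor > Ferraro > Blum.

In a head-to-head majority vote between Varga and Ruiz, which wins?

Ballots ranking Varga above Ruiz: 2.
Ballots ranking Ruiz above Varga: 15 − 2 = 13.
Ruiz wins the head-to-head 13–2.

Ruiz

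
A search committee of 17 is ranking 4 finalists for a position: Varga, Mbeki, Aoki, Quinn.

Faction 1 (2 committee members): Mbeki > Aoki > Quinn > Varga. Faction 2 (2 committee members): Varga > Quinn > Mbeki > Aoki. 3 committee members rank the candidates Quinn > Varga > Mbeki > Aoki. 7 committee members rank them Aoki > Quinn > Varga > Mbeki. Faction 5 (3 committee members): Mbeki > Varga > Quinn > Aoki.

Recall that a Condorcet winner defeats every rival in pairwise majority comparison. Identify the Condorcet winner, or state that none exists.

none

Head-to-head results (17 committee members):
Varga vs Mbeki: 12 to 5, Varga.
Varga vs Aoki: Varga preferred on 2+3+3 = 8 ballots; Aoki wins 9–8.
Varga vs Quinn: 2+3 = 5 for Varga, 12 for Quinn — Quinn by 12–5.
Mbeki vs Aoki: Mbeki is ranked higher on 2+2+3+3 = 10 ballots, Aoki on 7. Mbeki wins 10–7.
Mbeki vs Quinn: 5 to 12, Quinn.
Aoki vs Quinn: Aoki is ranked higher on 2+7 = 9 ballots, Quinn on 8. Aoki wins 9–8.
Every candidate loses at least once (Varga loses to Aoki; Mbeki loses to Varga; Aoki loses to Mbeki; Quinn loses to Aoki). The majority relation contains the cycle Varga → Mbeki → Aoki → Varga, so there is no Condorcet winner.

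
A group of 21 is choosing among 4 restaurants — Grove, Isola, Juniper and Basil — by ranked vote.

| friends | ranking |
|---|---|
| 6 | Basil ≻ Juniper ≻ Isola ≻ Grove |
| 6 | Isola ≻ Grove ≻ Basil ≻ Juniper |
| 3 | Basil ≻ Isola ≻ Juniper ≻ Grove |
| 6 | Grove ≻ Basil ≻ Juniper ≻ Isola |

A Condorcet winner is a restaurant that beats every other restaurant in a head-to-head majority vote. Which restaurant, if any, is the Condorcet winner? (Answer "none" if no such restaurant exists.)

Head-to-head results (21 friends):
Grove–Isola: Isola 15–6.
Grove vs Juniper: Grove wins 12–9.
Grove vs Basil: Grove wins 12–9.
Isola vs Juniper: Juniper, 12–9.
Isola vs Basil: Basil, 15–6.
Juniper–Basil: Basil 21–0.
No restaurant is unbeaten: Grove loses to Isola; Isola loses to Juniper; Juniper loses to Grove; Basil loses to Grove. In particular Grove > Juniper > Isola > Grove is a majority cycle — no Condorcet winner exists.

none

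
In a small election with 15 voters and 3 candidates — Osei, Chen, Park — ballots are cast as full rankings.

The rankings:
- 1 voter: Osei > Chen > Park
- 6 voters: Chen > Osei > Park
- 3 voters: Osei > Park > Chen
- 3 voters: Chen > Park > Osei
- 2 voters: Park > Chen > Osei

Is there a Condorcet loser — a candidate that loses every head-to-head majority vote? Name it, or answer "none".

Park

Head-to-head results (15 voters):
Osei vs Chen: Chen wins 11–4.
Osei vs Park: 10 to 5, Osei.
Chen vs Park: Chen is ranked higher on 1+6+3 = 10 ballots, Park on 5. Chen wins 10–5.
Only Park has no wins; Park is the Condorcet loser.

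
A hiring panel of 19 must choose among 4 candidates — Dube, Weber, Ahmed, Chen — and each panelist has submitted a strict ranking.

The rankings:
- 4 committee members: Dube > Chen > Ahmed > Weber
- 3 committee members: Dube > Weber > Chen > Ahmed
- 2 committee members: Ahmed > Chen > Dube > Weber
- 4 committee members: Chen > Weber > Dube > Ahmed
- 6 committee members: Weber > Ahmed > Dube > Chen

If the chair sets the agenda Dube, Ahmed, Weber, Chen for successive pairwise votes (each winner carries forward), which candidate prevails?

Round 1: Dube vs Ahmed — 11–8, Dube advances.
Round 2: Dube vs Weber — 9–10, Weber advances.
Round 3: Weber vs Chen — 9–10, Chen advances.
Chen survives the agenda.

Chen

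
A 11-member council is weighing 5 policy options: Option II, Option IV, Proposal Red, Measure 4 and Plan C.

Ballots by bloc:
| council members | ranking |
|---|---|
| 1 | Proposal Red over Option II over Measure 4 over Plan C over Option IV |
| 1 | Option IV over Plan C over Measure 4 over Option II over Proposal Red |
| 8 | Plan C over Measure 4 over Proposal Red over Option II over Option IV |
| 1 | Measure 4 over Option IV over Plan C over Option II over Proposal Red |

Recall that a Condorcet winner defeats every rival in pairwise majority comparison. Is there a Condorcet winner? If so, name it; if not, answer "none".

Head-to-head results (11 council members):
Option II vs Option IV: Option II, 9–2.
Option II–Proposal Red: Proposal Red 9–2.
Option II vs Measure 4: Measure 4, 10–1.
Option II vs Plan C: Option II preferred on 1 ballot; Plan C wins 10–1.
Option IV vs Proposal Red: 1+1 = 2 for Option IV, 9 for Proposal Red — Proposal Red by 9–2.
Option IV vs Measure 4: Measure 4, 10–1.
Option IV vs Plan C: Option IV preferred on 1+1 = 2 ballots; Plan C wins 9–2.
Proposal Red vs Measure 4: Measure 4, 10–1.
Proposal Red vs Plan C: Plan C wins 10–1.
Measure 4 vs Plan C: Measure 4 preferred on 1+1 = 2 ballots; Plan C wins 9–2.
Only Plan C has no losses; Plan C is the Condorcet winner.

Plan C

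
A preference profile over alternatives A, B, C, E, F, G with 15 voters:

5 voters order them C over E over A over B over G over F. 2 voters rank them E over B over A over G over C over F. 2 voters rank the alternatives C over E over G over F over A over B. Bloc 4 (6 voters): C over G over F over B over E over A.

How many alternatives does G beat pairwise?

G against each rival (15 voters):
G vs A: G is ranked higher on 2+6 = 8 ballots, A on 7. G wins 8–7.
G vs B: 8 to 7, G.
G vs C: C wins 13–2.
G vs E: G preferred on 6 ballots; E wins 9–6.
G vs F: G preferred on 5+2+2+6 = 15 ballots; G wins 15–0.
G beats A, B, F; loses to C, E — 3 pairwise wins.

3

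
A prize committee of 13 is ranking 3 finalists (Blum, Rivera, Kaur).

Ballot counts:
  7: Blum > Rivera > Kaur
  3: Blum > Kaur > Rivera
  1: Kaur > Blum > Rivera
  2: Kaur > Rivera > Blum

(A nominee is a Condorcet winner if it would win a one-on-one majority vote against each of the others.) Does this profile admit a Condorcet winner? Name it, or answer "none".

Pairwise majorities:
Blum vs Rivera: Blum wins 11–2.
Blum vs Kaur: Blum, 10–3.
Rivera vs Kaur: Rivera, 7–6.
Blum beats each of Rivera, Kaur — Blum is the Condorcet winner.

Blum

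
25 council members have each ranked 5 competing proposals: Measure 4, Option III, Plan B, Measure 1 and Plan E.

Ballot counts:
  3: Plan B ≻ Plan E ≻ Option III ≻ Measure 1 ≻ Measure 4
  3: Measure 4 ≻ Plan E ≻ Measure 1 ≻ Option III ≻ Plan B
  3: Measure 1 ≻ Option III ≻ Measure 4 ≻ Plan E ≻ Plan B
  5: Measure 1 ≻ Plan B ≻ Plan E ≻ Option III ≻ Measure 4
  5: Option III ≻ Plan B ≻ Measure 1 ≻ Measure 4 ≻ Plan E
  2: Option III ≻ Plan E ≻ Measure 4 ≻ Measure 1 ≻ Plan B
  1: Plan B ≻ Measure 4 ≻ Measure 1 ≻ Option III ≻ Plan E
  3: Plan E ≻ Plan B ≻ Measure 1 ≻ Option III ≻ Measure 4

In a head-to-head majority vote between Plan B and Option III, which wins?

Option III

Ballots ranking Plan B above Option III: 3 + 5 + 1 + 3 = 12.
Ballots ranking Option III above Plan B: 25 − 12 = 13.
Option III wins the head-to-head 13–12.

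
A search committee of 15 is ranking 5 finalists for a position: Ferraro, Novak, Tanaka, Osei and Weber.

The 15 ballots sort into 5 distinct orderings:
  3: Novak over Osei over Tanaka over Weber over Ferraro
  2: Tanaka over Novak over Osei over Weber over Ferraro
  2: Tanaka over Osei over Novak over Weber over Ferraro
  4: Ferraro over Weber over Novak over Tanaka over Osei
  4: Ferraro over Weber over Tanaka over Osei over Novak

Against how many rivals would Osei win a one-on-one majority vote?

0

Osei against each rival (15 committee members):
Osei–Ferraro: Ferraro 8–7.
Osei vs Novak: Osei preferred on 2+4 = 6 ballots; Novak wins 9–6.
Osei vs Tanaka: Osei preferred on 3 ballots; Tanaka wins 12–3.
Osei vs Weber: 7 to 8, Weber.
Osei beats no one; loses to Ferraro, Novak, Tanaka, Weber — 0 pairwise wins.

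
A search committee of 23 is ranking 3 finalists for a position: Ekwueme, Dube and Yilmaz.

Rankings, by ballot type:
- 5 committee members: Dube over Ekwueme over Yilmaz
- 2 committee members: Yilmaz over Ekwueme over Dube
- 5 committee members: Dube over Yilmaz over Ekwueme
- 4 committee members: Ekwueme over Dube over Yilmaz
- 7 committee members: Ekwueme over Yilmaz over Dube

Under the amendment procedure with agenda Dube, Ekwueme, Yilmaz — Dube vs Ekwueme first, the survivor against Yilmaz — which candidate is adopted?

Ekwueme

Round 1: Dube vs Ekwueme — 10–13, Ekwueme advances.
Round 2: Ekwueme vs Yilmaz — 16–7, Ekwueme advances.
Ekwueme survives the agenda.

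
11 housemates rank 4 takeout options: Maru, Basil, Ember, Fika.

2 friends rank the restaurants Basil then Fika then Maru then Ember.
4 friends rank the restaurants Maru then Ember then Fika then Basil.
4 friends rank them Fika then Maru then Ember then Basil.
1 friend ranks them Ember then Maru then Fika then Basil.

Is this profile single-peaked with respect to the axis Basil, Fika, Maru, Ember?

yes

Axis positions: Basil=1, Fika=2, Maru=3, Ember=4.
Faction 1 (peak Basil at position 1): ranking walks positions 1-2-3-4, expanding outward from the peak — single-peaked.
Faction 2 (peak Maru at position 3): ranking walks positions 3-4-2-1, expanding outward from the peak — single-peaked.
Faction 3 (peak Fika at position 2): ranking walks positions 2-3-4-1, expanding outward from the peak — single-peaked.
Faction 4 (peak Ember at position 4): ranking walks positions 4-3-2-1, expanding outward from the peak — single-peaked.
Every ranking is single-peaked on this axis.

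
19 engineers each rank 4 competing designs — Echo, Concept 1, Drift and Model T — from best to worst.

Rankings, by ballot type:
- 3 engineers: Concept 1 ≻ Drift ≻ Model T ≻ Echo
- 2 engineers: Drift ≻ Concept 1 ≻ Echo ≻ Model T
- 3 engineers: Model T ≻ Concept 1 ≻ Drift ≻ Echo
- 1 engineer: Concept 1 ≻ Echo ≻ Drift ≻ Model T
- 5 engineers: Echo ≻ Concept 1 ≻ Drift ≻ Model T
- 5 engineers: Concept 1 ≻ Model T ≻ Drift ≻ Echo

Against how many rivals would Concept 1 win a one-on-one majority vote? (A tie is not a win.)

3

Concept 1 against each rival (19 engineers):
Concept 1 vs Echo: Concept 1 wins 14–5.
Concept 1 vs Drift: 17 to 2, Concept 1.
Concept 1–Model T: Concept 1 16–3.
Concept 1 beats Echo, Drift, Model T — 3 pairwise wins.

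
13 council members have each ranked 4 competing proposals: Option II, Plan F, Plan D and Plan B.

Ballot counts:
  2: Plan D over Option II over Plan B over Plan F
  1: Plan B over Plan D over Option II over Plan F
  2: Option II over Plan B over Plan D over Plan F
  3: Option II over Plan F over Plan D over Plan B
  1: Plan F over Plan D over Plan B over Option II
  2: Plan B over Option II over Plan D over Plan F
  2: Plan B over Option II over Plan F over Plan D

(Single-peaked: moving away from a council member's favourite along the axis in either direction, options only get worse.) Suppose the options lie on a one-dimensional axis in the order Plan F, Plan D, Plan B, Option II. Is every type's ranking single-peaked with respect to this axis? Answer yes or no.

Axis positions: Plan F=1, Plan D=2, Plan B=3, Option II=4.
Type 1: ranking walks positions 2-4-3-1; Option II is ranked above Plan B even though Plan B lies between Option II and the peak Plan D on the axis — preferences dip and rise again. Not single-peaked.
Type 2 (peak Plan B at position 3): ranking walks positions 3-2-4-1, expanding outward from the peak — single-peaked.
Type 3 (peak Option II at position 4): ranking walks positions 4-3-2-1, expanding outward from the peak — single-peaked.
Type 4: ranking walks positions 4-1-2-3; Plan F is ranked above Plan B even though Plan B lies between Plan F and the peak Option II on the axis — preferences dip and rise again. Not single-peaked.
Type 5 (peak Plan F at position 1): ranking walks positions 1-2-3-4, expanding outward from the peak — single-peaked.
Type 6 (peak Plan B at position 3): ranking walks positions 3-4-2-1, expanding outward from the peak — single-peaked.
Type 7: ranking walks positions 3-4-1-2; Plan F is ranked above Plan D even though Plan D lies between Plan F and the peak Plan B on the axis — preferences dip and rise again. Not single-peaked.
Type 1 violates single-peakedness, so the profile is not single-peaked on this axis.

no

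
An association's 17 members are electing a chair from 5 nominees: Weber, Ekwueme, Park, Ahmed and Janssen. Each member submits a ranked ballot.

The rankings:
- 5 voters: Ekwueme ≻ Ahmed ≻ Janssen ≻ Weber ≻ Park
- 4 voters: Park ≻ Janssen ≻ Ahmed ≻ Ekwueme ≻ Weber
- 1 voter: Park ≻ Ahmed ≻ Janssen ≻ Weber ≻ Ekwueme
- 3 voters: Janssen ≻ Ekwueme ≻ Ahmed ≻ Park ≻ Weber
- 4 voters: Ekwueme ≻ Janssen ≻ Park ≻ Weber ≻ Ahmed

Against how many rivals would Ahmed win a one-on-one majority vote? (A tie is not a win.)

1

Ahmed against each rival (17 voters):
Ahmed vs Weber: 5+4+1+3 = 13 for Ahmed, 4 for Weber — Ahmed by 13–4.
Ahmed vs Ekwueme: Ekwueme, 12–5.
Ahmed–Park: Park 9–8.
Ahmed vs Janssen: Janssen wins 11–6.
Ahmed beats Weber; loses to Ekwueme, Park, Janssen — 1 pairwise win.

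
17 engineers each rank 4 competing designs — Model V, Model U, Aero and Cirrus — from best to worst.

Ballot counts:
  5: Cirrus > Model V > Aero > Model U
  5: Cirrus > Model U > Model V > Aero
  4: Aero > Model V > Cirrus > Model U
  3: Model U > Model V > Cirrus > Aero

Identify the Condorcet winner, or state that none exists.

Cirrus

Check each pair by majority over 17 ballots:
Model V vs Model U: Model V preferred on 5+4 = 9 ballots; Model V wins 9–8.
Model V vs Aero: Model V preferred on 5+5+3 = 13 ballots; Model V wins 13–4.
Model V vs Cirrus: 4+3 = 7 for Model V, 10 for Cirrus — Cirrus by 10–7.
Model U–Aero: Aero 9–8.
Model U vs Cirrus: Cirrus wins 14–3.
Aero vs Cirrus: Cirrus wins 13–4.
Cirrus beats each of Model V, Model U, Aero — Cirrus is the Condorcet winner.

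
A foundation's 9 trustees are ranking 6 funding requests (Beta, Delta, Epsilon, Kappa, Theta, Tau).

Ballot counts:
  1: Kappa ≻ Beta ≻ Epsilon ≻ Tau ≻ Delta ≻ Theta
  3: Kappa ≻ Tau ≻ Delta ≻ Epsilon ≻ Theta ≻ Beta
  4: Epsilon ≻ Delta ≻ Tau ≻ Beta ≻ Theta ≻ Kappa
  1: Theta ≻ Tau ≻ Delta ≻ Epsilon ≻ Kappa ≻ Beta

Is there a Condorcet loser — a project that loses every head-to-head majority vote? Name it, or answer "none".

Pairwise majorities:
Beta vs Delta: Delta, 8–1.
Beta vs Epsilon: Beta is ranked higher on 1 ballot, Epsilon on 8. Epsilon wins 8–1.
Beta vs Kappa: Kappa wins 5–4.
Beta vs Theta: Beta is ranked higher on 1+4 = 5 ballots, Theta on 4. Beta wins 5–4.
Beta vs Tau: Tau wins 8–1.
Delta vs Epsilon: Epsilon wins 5–4.
Delta vs Kappa: 4+1 = 5 for Delta, 4 for Kappa — Delta by 5–4.
Delta vs Theta: 8 to 1, Delta.
Delta vs Tau: Tau, 5–4.
Epsilon vs Kappa: Epsilon wins 5–4.
Epsilon vs Theta: Epsilon preferred on 1+3+4 = 8 ballots; Epsilon wins 8–1.
Epsilon vs Tau: Epsilon is ranked higher on 1+4 = 5 ballots, Tau on 4. Epsilon wins 5–4.
Kappa–Theta: Theta 5–4.
Kappa–Tau: Tau 5–4.
Theta vs Tau: Theta is ranked higher on 1 ballot, Tau on 8. Tau wins 8–1.
No project is winless: Beta beats Theta; Delta beats Beta; Epsilon beats Beta; Kappa beats Beta; Theta beats Kappa; Tau beats Beta. There is no Condorcet loser.

none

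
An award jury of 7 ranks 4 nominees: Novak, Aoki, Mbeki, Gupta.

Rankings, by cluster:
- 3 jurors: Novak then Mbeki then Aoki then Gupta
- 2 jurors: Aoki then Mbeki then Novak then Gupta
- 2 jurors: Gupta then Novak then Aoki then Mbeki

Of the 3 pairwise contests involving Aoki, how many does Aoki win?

2

Aoki against each rival (7 jurors):
Aoki vs Novak: 2 to 5, Novak.
Aoki vs Mbeki: Aoki is ranked higher on 2+2 = 4 ballots, Mbeki on 3. Aoki wins 4–3.
Aoki vs Gupta: Aoki, 5–2.
Aoki beats Mbeki, Gupta; loses to Novak — 2 pairwise wins.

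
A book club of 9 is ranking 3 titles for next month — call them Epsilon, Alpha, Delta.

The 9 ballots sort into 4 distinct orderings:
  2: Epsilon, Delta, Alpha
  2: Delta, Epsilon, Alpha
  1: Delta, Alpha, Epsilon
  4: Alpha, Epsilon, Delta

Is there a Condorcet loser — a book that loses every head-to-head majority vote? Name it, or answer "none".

Pairwise majorities:
Epsilon vs Alpha: Epsilon is ranked higher on 2+2 = 4 ballots, Alpha on 5. Alpha wins 5–4.
Epsilon–Delta: Epsilon 6–3.
Alpha vs Delta: 4 to 5, Delta.
No book is winless: Epsilon beats Delta; Alpha beats Epsilon; Delta beats Alpha. There is no Condorcet loser.

none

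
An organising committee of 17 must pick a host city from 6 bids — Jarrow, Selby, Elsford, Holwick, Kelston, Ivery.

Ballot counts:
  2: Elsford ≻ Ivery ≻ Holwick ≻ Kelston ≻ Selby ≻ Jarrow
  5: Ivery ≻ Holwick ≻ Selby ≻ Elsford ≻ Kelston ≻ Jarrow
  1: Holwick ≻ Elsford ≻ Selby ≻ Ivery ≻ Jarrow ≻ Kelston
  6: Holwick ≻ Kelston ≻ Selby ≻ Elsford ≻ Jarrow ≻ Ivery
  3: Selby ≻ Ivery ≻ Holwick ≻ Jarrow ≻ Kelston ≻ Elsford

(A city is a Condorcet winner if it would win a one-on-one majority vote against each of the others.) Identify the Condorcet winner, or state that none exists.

none

Check each pair by majority over 17 ballots:
Jarrow vs Selby: Jarrow is ranked higher on 0 ballots, Selby on 17. Selby wins 17–0.
Jarrow vs Elsford: Jarrow preferred on 3 ballots; Elsford wins 14–3.
Jarrow vs Holwick: Jarrow is ranked higher on 0 ballots, Holwick on 17. Holwick wins 17–0.
Jarrow vs Kelston: Jarrow is ranked higher on 1+3 = 4 ballots, Kelston on 13. Kelston wins 13–4.
Jarrow vs Ivery: Jarrow preferred on 6 ballots; Ivery wins 11–6.
Selby vs Elsford: 5+6+3 = 14 for Selby, 3 for Elsford — Selby by 14–3.
Selby vs Holwick: 3 for Selby, 14 for Holwick — Holwick by 14–3.
Selby vs Kelston: 5+1+3 = 9 for Selby, 8 for Kelston — Selby by 9–8.
Selby vs Ivery: 10 to 7, Selby.
Elsford vs Holwick: 2 to 15, Holwick.
Elsford vs Kelston: Elsford is ranked higher on 2+5+1 = 8 ballots, Kelston on 9. Kelston wins 9–8.
Elsford vs Ivery: 2+1+6 = 9 for Elsford, 8 for Ivery — Elsford by 9–8.
Holwick vs Kelston: Holwick is ranked higher on 2+5+1+6+3 = 17 ballots, Kelston on 0. Holwick wins 17–0.
Holwick vs Ivery: 1+6 = 7 for Holwick, 10 for Ivery — Ivery by 10–7.
Kelston vs Ivery: 6 to 11, Ivery.
No city is unbeaten: Jarrow loses to Selby; Selby loses to Holwick; Elsford loses to Selby; Holwick loses to Ivery; Kelston loses to Selby; Ivery loses to Selby. In particular Selby → Ivery → Holwick → Selby is a majority cycle — no Condorcet winner exists.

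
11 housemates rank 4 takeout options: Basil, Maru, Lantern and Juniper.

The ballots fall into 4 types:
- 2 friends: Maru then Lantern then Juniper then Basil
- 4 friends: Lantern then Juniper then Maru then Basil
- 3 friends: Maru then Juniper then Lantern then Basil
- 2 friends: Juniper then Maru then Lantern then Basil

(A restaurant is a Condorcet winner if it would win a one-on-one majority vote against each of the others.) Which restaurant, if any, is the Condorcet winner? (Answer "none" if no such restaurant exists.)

none

Check each pair by majority over 11 ballots:
Basil vs Maru: Maru wins 11–0.
Basil vs Lantern: Lantern wins 11–0.
Basil–Juniper: Juniper 11–0.
Maru–Lantern: Maru 7–4.
Maru vs Juniper: Juniper wins 6–5.
Lantern–Juniper: Lantern 6–5.
Every restaurant loses at least once (Basil loses to Maru; Maru loses to Juniper; Lantern loses to Maru; Juniper loses to Lantern). The majority relation contains the cycle Maru → Lantern → Juniper → Maru, so there is no Condorcet winner.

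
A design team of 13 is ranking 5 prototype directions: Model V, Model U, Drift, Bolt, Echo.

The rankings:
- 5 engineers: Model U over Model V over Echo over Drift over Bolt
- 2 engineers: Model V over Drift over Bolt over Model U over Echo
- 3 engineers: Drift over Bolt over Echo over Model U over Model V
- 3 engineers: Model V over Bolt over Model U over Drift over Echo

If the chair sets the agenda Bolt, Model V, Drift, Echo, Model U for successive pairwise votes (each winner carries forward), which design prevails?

Round 1: Bolt vs Model V — 3–10, Model V advances.
Round 2: Model V vs Drift — 10–3, Model V advances.
Round 3: Model V vs Echo — 10–3, Model V advances.
Round 4: Model V vs Model U — 5–8, Model U advances.
Model U survives the agenda.

Model U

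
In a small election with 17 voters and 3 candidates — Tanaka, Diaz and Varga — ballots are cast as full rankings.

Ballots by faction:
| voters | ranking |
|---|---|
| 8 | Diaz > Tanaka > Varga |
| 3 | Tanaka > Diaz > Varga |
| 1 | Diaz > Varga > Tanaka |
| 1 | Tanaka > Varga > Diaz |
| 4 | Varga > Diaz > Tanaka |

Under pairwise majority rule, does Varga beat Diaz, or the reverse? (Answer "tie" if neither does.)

Ballots ranking Varga above Diaz: 1 + 4 = 5.
Ballots ranking Diaz above Varga: 17 − 5 = 12.
Diaz wins the head-to-head 12–5.

Diaz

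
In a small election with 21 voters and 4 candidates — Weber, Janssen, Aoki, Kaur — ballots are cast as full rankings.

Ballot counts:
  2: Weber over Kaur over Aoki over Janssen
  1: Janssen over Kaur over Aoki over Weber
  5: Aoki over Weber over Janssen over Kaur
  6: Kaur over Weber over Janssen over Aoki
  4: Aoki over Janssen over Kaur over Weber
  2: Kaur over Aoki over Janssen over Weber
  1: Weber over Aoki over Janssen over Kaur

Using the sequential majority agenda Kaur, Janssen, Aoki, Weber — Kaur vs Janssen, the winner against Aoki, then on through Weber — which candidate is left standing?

Aoki

Round 1: Kaur vs Janssen — 10–11, Janssen advances.
Round 2: Janssen vs Aoki — 7–14, Aoki advances.
Round 3: Aoki vs Weber — 12–9, Aoki advances.
The agenda winner is Aoki.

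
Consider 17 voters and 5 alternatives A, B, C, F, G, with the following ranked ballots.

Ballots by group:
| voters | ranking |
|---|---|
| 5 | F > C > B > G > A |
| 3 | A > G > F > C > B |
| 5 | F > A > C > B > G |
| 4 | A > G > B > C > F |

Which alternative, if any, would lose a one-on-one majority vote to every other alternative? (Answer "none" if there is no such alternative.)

G

Head-to-head results (17 voters):
A vs B: A preferred on 3+5+4 = 12 ballots; A wins 12–5.
A vs C: A wins 12–5.
A vs F: A preferred on 3+4 = 7 ballots; F wins 10–7.
A vs G: 12 to 5, A.
B vs C: 4 to 13, C.
B vs F: 4 for B, 13 for F — F by 13–4.
B vs G: 10 to 7, B.
C vs F: F wins 13–4.
C vs G: C preferred on 5+5 = 10 ballots; C wins 10–7.
F vs G: 10 to 7, F.
Only G has no wins; G is the Condorcet loser.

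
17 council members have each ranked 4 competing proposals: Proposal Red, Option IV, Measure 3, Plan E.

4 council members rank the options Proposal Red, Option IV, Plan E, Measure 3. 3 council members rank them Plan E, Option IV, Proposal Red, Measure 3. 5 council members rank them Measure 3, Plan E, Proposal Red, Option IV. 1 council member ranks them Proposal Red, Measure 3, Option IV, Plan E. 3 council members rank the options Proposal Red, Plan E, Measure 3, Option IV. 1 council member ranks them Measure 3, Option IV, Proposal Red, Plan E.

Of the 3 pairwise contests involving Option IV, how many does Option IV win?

Option IV against each rival (17 council members):
Option IV vs Proposal Red: Proposal Red wins 13–4.
Option IV vs Measure 3: 4+3 = 7 for Option IV, 10 for Measure 3 — Measure 3 by 10–7.
Option IV vs Plan E: Option IV preferred on 4+1+1 = 6 ballots; Plan E wins 11–6.
Option IV beats no one; loses to Proposal Red, Measure 3, Plan E — 0 pairwise wins.

0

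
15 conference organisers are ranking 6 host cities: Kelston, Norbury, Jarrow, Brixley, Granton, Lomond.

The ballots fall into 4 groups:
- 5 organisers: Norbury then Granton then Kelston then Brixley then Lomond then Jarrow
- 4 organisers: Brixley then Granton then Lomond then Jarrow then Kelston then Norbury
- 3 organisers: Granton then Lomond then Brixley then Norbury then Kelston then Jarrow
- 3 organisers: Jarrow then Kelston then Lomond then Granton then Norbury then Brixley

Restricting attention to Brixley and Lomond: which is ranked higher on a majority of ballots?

Ballots ranking Brixley above Lomond: 5 + 4 = 9.
Ballots ranking Lomond above Brixley: 15 − 9 = 6.
Brixley wins the head-to-head 9–6.

Brixley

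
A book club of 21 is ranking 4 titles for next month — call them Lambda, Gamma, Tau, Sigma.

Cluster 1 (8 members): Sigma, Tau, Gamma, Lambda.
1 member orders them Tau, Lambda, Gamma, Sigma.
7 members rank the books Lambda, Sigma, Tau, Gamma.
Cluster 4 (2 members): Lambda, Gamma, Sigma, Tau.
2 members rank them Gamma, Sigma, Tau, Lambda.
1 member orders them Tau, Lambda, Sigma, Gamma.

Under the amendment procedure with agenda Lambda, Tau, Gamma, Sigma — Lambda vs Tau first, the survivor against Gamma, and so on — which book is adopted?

Round 1: Lambda vs Tau — 9–12, Tau advances.
Round 2: Tau vs Gamma — 17–4, Tau advances.
Round 3: Tau vs Sigma — 2–19, Sigma advances.
Sigma survives the agenda.

Sigma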